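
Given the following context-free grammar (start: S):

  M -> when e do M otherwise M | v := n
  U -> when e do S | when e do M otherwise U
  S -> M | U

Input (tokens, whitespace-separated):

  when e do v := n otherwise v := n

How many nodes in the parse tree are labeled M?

3

[S [M when e do [M v := n] otherwise [M v := n]]]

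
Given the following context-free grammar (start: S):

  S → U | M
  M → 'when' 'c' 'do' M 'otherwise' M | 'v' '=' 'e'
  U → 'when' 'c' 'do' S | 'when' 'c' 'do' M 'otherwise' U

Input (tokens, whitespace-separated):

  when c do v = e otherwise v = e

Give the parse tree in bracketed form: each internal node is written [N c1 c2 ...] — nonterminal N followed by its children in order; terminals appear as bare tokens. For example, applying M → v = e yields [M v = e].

[S [M when c do [M v = e] otherwise [M v = e]]]

S
M
when c do M otherwise M
when c do v = e otherwise M
when c do v = e otherwise v = e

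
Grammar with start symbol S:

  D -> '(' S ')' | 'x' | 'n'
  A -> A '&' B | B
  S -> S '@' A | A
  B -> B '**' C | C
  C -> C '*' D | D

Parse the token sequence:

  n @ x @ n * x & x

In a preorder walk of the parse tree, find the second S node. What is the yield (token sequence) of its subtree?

[S [S [S [A [B [C [D n]]]]] @ [A [B [C [D x]]]]] @ [A [A [B [C [C [D n]] * [D x]]]] & [B [C [D x]]]]]

n @ x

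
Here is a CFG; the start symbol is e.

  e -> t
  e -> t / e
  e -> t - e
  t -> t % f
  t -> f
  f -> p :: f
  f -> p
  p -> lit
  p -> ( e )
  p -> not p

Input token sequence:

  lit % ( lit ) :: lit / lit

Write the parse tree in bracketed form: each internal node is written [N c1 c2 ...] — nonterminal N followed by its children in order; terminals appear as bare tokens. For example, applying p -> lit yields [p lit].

e
t / e
t % f / e
f % f / e
p % f / e
lit % f / e
lit % p :: f / e
lit % ( e ) :: f / e
lit % ( t ) :: f / e
lit % ( f ) :: f / e
lit % ( p ) :: f / e
lit % ( lit ) :: f / e
lit % ( lit ) :: p / e
lit % ( lit ) :: lit / e
lit % ( lit ) :: lit / t
lit % ( lit ) :: lit / f
lit % ( lit ) :: lit / p
lit % ( lit ) :: lit / lit

[e [t [t [f [p lit]]] % [f [p ( [e [t [f [p lit]]]] )] :: [f [p lit]]]] / [e [t [f [p lit]]]]]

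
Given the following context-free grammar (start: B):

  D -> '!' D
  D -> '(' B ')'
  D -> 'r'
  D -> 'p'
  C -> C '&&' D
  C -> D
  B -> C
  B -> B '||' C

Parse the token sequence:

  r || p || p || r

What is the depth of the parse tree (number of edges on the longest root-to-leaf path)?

6

[B [B [B [B [C [D r]]] || [C [D p]]] || [C [D p]]] || [C [D r]]]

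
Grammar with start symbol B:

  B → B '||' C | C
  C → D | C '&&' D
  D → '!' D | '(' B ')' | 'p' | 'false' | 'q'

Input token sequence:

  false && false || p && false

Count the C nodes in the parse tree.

4

[B [B [C [C [D false]] && [D false]]] || [C [C [D p]] && [D false]]]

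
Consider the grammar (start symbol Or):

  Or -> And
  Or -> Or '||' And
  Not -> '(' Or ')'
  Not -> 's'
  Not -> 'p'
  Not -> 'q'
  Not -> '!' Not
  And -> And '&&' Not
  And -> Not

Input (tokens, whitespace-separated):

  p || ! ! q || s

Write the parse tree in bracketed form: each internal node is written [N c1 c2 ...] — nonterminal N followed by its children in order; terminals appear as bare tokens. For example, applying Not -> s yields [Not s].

[Or [Or [Or [And [Not p]]] || [And [Not ! [Not ! [Not q]]]]] || [And [Not s]]]

Or
Or || And
Or || And || And
And || And || And
Not || And || And
p || And || And
p || Not || And
p || ! Not || And
p || ! ! Not || And
p || ! ! q || And
p || ! ! q || Not
p || ! ! q || s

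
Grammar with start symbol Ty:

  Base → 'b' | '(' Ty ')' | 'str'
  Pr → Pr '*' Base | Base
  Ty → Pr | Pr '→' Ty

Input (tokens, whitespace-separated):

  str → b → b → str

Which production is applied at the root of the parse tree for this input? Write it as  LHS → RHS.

Ty → Pr '→' Ty

[Ty [Pr [Base str]] → [Ty [Pr [Base b]] → [Ty [Pr [Base b]] → [Ty [Pr [Base str]]]]]]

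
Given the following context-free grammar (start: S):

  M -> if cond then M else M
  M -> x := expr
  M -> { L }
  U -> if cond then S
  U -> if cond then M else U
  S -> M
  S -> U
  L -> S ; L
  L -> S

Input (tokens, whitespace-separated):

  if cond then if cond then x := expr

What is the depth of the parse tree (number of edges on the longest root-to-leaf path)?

[S [U if cond then [S [U if cond then [S [M x := expr]]]]]]

6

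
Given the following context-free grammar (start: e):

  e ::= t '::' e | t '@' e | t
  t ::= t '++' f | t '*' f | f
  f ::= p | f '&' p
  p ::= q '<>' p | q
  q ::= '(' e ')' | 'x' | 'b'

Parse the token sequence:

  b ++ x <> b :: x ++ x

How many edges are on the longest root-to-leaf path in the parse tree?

[e [t [t [f [p [q b]]]] ++ [f [p [q x] <> [p [q b]]]]] :: [e [t [t [f [p [q x]]]] ++ [f [p [q x]]]]]]

7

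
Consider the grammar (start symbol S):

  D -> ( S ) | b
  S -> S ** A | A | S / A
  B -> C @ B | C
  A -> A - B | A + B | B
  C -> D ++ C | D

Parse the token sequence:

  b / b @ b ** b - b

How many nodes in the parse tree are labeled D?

5

[S [S [S [A [B [C [D b]]]]] / [A [B [C [D b]] @ [B [C [D b]]]]]] ** [A [A [B [C [D b]]]] - [B [C [D b]]]]]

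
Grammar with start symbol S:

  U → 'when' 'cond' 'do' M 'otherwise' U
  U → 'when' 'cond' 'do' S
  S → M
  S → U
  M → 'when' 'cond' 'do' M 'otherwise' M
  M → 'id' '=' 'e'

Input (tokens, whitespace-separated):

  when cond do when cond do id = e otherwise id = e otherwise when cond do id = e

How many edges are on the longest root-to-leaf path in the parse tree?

5

[S [U when cond do [M when cond do [M id = e] otherwise [M id = e]] otherwise [U when cond do [S [M id = e]]]]]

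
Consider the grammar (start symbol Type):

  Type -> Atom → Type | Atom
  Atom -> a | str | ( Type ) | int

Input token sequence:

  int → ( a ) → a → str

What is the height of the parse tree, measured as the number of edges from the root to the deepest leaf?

[Type [Atom int] → [Type [Atom ( [Type [Atom a]] )] → [Type [Atom a] → [Type [Atom str]]]]]

5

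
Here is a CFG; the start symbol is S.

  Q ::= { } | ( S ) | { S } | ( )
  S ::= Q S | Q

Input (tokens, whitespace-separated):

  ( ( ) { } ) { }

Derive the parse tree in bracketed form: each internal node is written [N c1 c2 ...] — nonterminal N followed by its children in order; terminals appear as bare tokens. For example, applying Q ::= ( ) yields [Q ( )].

S
Q S
( S ) S
( Q S ) S
( ( ) S ) S
( ( ) Q ) S
( ( ) { } ) S
( ( ) { } ) Q
( ( ) { } ) { }

[S [Q ( [S [Q ( )] [S [Q { }]]] )] [S [Q { }]]]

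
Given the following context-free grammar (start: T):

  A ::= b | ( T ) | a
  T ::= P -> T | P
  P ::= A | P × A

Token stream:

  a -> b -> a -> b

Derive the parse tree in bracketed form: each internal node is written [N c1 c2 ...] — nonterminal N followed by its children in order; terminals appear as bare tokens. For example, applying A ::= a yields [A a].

T
P -> T
A -> T
a -> T
a -> P -> T
a -> A -> T
a -> b -> T
a -> b -> P -> T
a -> b -> A -> T
a -> b -> a -> T
a -> b -> a -> P
a -> b -> a -> A
a -> b -> a -> b

[T [P [A a]] -> [T [P [A b]] -> [T [P [A a]] -> [T [P [A b]]]]]]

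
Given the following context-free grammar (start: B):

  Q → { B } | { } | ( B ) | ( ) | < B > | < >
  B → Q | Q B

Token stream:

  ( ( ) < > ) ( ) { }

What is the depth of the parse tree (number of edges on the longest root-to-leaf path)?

5

[B [Q ( [B [Q ( )] [B [Q < >]]] )] [B [Q ( )] [B [Q { }]]]]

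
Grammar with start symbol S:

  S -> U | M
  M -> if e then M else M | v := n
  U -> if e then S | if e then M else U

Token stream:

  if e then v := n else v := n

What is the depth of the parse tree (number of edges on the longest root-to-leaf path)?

[S [M if e then [M v := n] else [M v := n]]]

3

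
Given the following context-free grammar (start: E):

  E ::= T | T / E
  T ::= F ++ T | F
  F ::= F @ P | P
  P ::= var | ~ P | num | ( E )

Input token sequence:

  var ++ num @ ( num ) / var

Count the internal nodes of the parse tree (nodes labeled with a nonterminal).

17

[E [T [F [P var]] ++ [T [F [F [P num]] @ [P ( [E [T [F [P num]]]] )]]]] / [E [T [F [P var]]]]]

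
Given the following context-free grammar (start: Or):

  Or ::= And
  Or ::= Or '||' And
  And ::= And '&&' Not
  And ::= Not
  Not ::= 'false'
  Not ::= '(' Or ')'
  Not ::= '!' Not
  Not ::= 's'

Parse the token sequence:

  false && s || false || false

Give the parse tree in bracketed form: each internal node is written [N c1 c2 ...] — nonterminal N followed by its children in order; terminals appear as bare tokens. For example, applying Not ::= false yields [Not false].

Or
Or || And
Or || And || And
And || And || And
And && Not || And || And
Not && Not || And || And
false && Not || And || And
false && s || And || And
false && s || Not || And
false && s || false || And
false && s || false || Not
false && s || false || false

[Or [Or [Or [And [And [Not false]] && [Not s]]] || [And [Not false]]] || [And [Not false]]]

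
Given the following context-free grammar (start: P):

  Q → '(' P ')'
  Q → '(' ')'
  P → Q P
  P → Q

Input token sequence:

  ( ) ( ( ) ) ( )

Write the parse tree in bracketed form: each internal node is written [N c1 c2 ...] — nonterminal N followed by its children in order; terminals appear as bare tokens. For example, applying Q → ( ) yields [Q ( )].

P
Q P
( ) P
( ) Q P
( ) ( P ) P
( ) ( Q ) P
( ) ( ( ) ) P
( ) ( ( ) ) Q
( ) ( ( ) ) ( )

[P [Q ( )] [P [Q ( [P [Q ( )]] )] [P [Q ( )]]]]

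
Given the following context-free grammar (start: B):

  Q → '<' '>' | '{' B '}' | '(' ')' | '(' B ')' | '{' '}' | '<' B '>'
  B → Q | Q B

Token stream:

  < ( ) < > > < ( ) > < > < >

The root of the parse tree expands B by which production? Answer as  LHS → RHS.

[B [Q < [B [Q ( )] [B [Q < >]]] >] [B [Q < [B [Q ( )]] >] [B [Q < >] [B [Q < >]]]]]

B → Q B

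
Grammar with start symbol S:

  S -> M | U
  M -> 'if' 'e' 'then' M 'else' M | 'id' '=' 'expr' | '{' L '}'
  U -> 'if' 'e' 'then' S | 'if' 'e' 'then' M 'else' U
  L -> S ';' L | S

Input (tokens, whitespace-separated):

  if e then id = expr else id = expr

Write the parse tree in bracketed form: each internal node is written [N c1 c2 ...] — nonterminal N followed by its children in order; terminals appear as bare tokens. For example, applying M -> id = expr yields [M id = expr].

S
M
if e then M else M
if e then id = expr else M
if e then id = expr else id = expr

[S [M if e then [M id = expr] else [M id = expr]]]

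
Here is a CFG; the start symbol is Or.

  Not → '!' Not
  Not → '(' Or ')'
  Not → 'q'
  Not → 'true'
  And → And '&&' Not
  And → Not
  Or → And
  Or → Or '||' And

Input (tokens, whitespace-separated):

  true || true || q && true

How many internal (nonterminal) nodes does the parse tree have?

11

[Or [Or [Or [And [Not true]]] || [And [Not true]]] || [And [And [Not q]] && [Not true]]]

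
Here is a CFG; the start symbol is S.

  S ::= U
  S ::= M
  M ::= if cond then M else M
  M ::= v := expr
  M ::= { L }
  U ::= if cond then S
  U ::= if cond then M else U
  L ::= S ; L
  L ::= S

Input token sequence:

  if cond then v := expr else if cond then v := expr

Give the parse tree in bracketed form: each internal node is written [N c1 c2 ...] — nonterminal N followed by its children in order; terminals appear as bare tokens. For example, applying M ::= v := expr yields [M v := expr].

[S [U if cond then [M v := expr] else [U if cond then [S [M v := expr]]]]]

S
U
if cond then M else U
if cond then v := expr else U
if cond then v := expr else if cond then S
if cond then v := expr else if cond then M
if cond then v := expr else if cond then v := expr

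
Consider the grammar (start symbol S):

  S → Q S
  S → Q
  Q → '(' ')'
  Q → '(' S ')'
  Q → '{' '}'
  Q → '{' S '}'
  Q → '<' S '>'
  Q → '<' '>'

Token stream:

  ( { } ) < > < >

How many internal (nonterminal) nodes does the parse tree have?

[S [Q ( [S [Q { }]] )] [S [Q < >] [S [Q < >]]]]

8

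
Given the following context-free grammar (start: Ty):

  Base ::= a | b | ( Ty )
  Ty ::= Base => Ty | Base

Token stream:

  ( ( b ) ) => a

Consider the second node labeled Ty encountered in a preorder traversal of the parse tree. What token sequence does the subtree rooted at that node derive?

( b )

[Ty [Base ( [Ty [Base ( [Ty [Base b]] )]] )] => [Ty [Base a]]]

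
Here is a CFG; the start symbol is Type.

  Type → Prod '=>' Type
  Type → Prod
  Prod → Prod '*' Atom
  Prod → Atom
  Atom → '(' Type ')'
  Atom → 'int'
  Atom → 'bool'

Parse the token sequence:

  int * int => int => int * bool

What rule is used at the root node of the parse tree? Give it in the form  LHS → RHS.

Type → Prod '=>' Type

[Type [Prod [Prod [Atom int]] * [Atom int]] => [Type [Prod [Atom int]] => [Type [Prod [Prod [Atom int]] * [Atom bool]]]]]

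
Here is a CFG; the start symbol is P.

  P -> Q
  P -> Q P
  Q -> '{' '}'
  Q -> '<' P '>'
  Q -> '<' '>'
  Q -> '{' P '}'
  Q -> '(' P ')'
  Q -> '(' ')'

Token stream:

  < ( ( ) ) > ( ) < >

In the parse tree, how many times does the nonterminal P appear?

[P [Q < [P [Q ( [P [Q ( )]] )]] >] [P [Q ( )] [P [Q < >]]]]

5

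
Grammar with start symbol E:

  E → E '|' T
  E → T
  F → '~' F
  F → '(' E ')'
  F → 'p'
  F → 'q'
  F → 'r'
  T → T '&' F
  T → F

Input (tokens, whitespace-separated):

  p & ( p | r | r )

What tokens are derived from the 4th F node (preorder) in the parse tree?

r

[E [T [T [F p]] & [F ( [E [E [E [T [F p]]] | [T [F r]]] | [T [F r]]] )]]]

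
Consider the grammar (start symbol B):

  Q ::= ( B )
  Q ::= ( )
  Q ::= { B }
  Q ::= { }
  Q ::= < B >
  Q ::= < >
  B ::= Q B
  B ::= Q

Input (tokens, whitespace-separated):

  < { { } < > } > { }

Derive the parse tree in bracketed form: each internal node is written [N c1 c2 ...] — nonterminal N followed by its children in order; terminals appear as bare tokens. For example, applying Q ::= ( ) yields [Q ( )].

[B [Q < [B [Q { [B [Q { }] [B [Q < >]]] }]] >] [B [Q { }]]]

B
Q B
< B > B
< Q > B
< { B } > B
< { Q B } > B
< { { } B } > B
< { { } Q } > B
< { { } < > } > B
< { { } < > } > Q
< { { } < > } > { }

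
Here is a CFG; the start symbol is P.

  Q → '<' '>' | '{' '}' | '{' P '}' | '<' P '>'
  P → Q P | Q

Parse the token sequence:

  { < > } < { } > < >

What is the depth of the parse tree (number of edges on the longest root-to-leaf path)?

[P [Q { [P [Q < >]] }] [P [Q < [P [Q { }]] >] [P [Q < >]]]]

5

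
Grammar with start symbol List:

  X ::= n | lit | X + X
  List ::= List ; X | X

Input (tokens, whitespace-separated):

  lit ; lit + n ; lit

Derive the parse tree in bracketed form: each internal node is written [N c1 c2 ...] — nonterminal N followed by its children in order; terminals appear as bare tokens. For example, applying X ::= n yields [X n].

[List [List [List [X lit]] ; [X [X lit] + [X n]]] ; [X lit]]

List
List ; X
List ; X ; X
X ; X ; X
lit ; X ; X
lit ; X + X ; X
lit ; lit + X ; X
lit ; lit + n ; X
lit ; lit + n ; lit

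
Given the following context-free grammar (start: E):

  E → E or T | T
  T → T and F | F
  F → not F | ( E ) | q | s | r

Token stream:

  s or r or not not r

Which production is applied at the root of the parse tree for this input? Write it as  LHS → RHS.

E → E or T

[E [E [E [T [F s]]] or [T [F r]]] or [T [F not [F not [F r]]]]]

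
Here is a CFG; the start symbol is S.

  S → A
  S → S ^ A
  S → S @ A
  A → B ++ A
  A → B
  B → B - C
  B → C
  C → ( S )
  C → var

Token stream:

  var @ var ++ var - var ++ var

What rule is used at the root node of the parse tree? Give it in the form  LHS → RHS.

[S [S [A [B [C var]]]] @ [A [B [C var]] ++ [A [B [B [C var]] - [C var]] ++ [A [B [C var]]]]]]

S → S @ A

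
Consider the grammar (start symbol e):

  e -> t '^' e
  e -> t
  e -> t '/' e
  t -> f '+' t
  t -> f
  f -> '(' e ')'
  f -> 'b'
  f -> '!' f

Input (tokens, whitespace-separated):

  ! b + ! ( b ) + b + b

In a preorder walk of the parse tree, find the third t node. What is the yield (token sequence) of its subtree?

[e [t [f ! [f b]] + [t [f ! [f ( [e [t [f b]]] )]] + [t [f b] + [t [f b]]]]]]

b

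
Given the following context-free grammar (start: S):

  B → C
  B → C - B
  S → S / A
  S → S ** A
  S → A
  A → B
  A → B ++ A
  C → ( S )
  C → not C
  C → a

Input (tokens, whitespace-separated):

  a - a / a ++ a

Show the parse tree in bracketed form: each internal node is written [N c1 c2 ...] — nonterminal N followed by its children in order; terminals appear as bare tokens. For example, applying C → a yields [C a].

[S [S [A [B [C a] - [B [C a]]]]] / [A [B [C a]] ++ [A [B [C a]]]]]

S
S / A
A / A
B / A
C - B / A
a - B / A
a - C / A
a - a / A
a - a / B ++ A
a - a / C ++ A
a - a / a ++ A
a - a / a ++ B
a - a / a ++ C
a - a / a ++ a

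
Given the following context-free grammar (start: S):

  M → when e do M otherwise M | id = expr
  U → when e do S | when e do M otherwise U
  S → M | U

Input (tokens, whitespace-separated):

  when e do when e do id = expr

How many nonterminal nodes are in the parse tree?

[S [U when e do [S [U when e do [S [M id = expr]]]]]]

6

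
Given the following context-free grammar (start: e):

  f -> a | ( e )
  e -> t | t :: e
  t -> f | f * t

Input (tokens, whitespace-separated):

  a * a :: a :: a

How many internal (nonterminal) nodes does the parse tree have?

11

[e [t [f a] * [t [f a]]] :: [e [t [f a]] :: [e [t [f a]]]]]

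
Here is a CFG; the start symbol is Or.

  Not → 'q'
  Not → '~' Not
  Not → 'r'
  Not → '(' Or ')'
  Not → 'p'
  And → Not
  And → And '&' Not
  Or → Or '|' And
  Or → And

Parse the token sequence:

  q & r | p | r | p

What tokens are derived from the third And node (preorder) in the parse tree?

[Or [Or [Or [Or [And [And [Not q]] & [Not r]]] | [And [Not p]]] | [And [Not r]]] | [And [Not p]]]

p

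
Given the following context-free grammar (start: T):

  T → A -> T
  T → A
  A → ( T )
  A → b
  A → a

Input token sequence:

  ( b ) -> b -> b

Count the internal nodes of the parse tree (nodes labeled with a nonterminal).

[T [A ( [T [A b]] )] -> [T [A b] -> [T [A b]]]]

8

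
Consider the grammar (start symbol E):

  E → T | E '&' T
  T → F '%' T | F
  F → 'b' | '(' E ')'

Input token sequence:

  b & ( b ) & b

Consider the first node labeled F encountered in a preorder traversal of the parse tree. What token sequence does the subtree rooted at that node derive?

[E [E [E [T [F b]]] & [T [F ( [E [T [F b]]] )]]] & [T [F b]]]

b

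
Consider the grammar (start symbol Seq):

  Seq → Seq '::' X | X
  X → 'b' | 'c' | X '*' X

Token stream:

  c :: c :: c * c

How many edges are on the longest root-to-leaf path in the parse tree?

4

[Seq [Seq [Seq [X c]] :: [X c]] :: [X [X c] * [X c]]]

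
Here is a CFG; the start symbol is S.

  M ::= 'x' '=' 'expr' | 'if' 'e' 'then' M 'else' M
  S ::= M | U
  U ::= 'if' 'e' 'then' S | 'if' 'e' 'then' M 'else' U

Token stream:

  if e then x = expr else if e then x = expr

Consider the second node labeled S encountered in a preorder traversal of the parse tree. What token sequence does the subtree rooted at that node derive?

x = expr

[S [U if e then [M x = expr] else [U if e then [S [M x = expr]]]]]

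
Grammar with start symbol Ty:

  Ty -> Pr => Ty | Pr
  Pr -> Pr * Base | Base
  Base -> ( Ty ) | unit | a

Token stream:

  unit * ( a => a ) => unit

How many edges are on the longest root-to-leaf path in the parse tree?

7

[Ty [Pr [Pr [Base unit]] * [Base ( [Ty [Pr [Base a]] => [Ty [Pr [Base a]]]] )]] => [Ty [Pr [Base unit]]]]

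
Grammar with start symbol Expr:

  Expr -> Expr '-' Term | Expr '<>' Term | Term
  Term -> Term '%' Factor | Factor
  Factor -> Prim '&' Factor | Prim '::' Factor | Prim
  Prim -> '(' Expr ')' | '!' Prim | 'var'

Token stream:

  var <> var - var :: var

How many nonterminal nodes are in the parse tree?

[Expr [Expr [Expr [Term [Factor [Prim var]]]] <> [Term [Factor [Prim var]]]] - [Term [Factor [Prim var] :: [Factor [Prim var]]]]]

14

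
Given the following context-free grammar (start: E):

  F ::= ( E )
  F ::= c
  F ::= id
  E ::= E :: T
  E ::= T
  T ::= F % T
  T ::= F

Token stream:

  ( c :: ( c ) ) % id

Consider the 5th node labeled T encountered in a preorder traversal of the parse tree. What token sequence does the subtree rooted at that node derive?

[E [T [F ( [E [E [T [F c]]] :: [T [F ( [E [T [F c]]] )]]] )] % [T [F id]]]]

id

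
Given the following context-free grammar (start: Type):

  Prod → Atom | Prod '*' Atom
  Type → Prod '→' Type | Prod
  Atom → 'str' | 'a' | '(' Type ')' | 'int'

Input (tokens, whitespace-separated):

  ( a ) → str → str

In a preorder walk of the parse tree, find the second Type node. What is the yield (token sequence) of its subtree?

[Type [Prod [Atom ( [Type [Prod [Atom a]]] )]] → [Type [Prod [Atom str]] → [Type [Prod [Atom str]]]]]

a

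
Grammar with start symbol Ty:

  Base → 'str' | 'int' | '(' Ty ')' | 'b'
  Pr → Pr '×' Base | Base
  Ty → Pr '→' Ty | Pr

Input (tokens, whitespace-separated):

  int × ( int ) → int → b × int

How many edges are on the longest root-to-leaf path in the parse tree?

[Ty [Pr [Pr [Base int]] × [Base ( [Ty [Pr [Base int]]] )]] → [Ty [Pr [Base int]] → [Ty [Pr [Pr [Base b]] × [Base int]]]]]

6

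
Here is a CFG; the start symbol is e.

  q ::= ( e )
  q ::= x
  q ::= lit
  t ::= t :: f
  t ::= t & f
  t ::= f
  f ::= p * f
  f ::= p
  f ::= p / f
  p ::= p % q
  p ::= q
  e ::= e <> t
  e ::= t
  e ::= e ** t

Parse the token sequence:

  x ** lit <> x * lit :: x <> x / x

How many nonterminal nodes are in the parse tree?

30

[e [e [e [e [t [f [p [q x]]]]] ** [t [f [p [q lit]]]]] <> [t [t [f [p [q x]] * [f [p [q lit]]]]] :: [f [p [q x]]]]] <> [t [f [p [q x]] / [f [p [q x]]]]]]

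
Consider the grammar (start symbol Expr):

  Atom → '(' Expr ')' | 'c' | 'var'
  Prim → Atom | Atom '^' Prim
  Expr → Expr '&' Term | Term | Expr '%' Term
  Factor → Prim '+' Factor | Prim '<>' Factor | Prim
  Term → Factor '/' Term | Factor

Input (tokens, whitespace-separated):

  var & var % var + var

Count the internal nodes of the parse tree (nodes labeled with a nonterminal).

18

[Expr [Expr [Expr [Term [Factor [Prim [Atom var]]]]] & [Term [Factor [Prim [Atom var]]]]] % [Term [Factor [Prim [Atom var]] + [Factor [Prim [Atom var]]]]]]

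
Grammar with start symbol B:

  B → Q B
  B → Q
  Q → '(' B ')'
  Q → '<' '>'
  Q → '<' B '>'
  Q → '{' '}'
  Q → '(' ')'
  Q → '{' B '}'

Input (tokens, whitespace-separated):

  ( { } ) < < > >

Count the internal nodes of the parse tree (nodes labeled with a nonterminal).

[B [Q ( [B [Q { }]] )] [B [Q < [B [Q < >]] >]]]

8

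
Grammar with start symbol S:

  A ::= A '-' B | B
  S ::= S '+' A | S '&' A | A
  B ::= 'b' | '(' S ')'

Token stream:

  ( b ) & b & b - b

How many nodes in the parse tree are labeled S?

[S [S [S [A [B ( [S [A [B b]]] )]]] & [A [B b]]] & [A [A [B b]] - [B b]]]

4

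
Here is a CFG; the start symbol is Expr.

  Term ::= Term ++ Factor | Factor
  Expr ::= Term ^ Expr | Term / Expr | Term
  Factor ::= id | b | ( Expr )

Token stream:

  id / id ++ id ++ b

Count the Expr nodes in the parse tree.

[Expr [Term [Factor id]] / [Expr [Term [Term [Term [Factor id]] ++ [Factor id]] ++ [Factor b]]]]

2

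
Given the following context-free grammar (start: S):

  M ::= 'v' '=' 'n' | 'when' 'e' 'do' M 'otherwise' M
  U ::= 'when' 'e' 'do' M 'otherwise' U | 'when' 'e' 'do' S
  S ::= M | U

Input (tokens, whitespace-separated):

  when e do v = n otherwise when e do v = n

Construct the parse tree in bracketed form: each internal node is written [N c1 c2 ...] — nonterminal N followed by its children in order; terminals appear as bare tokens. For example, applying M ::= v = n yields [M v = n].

[S [U when e do [M v = n] otherwise [U when e do [S [M v = n]]]]]

S
U
when e do M otherwise U
when e do v = n otherwise U
when e do v = n otherwise when e do S
when e do v = n otherwise when e do M
when e do v = n otherwise when e do v = n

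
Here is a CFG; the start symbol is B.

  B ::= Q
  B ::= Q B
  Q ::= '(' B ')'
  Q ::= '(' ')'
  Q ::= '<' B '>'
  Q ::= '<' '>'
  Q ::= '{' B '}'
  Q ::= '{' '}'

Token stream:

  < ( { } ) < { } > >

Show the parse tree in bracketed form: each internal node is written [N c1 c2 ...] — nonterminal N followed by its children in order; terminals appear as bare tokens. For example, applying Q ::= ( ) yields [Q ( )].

B
Q
< B >
< Q B >
< ( B ) B >
< ( Q ) B >
< ( { } ) B >
< ( { } ) Q >
< ( { } ) < B > >
< ( { } ) < Q > >
< ( { } ) < { } > >

[B [Q < [B [Q ( [B [Q { }]] )] [B [Q < [B [Q { }]] >]]] >]]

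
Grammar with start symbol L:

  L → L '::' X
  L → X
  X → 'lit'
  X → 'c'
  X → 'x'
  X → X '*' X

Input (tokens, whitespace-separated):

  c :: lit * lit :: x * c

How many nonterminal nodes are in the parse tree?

10

[L [L [L [X c]] :: [X [X lit] * [X lit]]] :: [X [X x] * [X c]]]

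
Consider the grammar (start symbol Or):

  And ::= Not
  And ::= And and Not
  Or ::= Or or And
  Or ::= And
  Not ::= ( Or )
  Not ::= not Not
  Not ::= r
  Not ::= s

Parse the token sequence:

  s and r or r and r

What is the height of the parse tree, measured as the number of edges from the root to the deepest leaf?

[Or [Or [And [And [Not s]] and [Not r]]] or [And [And [Not r]] and [Not r]]]

5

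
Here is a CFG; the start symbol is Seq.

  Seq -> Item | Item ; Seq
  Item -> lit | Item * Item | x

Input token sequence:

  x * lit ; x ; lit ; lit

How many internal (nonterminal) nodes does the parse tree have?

10

[Seq [Item [Item x] * [Item lit]] ; [Seq [Item x] ; [Seq [Item lit] ; [Seq [Item lit]]]]]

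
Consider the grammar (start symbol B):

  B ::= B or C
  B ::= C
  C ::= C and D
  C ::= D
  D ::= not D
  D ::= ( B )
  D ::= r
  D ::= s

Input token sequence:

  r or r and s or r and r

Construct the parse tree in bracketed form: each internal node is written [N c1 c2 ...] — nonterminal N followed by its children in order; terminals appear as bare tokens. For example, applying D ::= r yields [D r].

B
B or C
B or C or C
C or C or C
D or C or C
r or C or C
r or C and D or C
r or D and D or C
r or r and D or C
r or r and s or C
r or r and s or C and D
r or r and s or D and D
r or r and s or r and D
r or r and s or r and r

[B [B [B [C [D r]]] or [C [C [D r]] and [D s]]] or [C [C [D r]] and [D r]]]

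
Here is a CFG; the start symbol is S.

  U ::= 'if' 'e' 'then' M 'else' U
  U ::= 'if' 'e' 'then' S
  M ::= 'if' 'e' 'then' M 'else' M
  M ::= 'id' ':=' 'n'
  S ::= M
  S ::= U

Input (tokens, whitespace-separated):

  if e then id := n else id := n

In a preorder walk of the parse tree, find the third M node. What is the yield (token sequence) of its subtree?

id := n

[S [M if e then [M id := n] else [M id := n]]]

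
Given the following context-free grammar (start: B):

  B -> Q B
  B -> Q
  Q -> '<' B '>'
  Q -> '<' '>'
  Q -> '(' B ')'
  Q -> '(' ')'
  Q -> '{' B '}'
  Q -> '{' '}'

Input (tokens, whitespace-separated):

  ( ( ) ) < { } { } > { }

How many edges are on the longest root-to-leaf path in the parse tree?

6

[B [Q ( [B [Q ( )]] )] [B [Q < [B [Q { }] [B [Q { }]]] >] [B [Q { }]]]]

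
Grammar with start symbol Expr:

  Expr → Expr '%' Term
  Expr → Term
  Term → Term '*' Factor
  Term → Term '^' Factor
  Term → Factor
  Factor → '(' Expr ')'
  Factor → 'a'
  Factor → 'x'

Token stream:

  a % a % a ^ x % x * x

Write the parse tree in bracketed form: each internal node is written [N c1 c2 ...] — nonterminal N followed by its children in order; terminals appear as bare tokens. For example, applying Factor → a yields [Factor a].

Expr
Expr % Term
Expr % Term % Term
Expr % Term % Term % Term
Term % Term % Term % Term
Factor % Term % Term % Term
a % Term % Term % Term
a % Factor % Term % Term
a % a % Term % Term
a % a % Term ^ Factor % Term
a % a % Factor ^ Factor % Term
a % a % a ^ Factor % Term
a % a % a ^ x % Term
a % a % a ^ x % Term * Factor
a % a % a ^ x % Factor * Factor
a % a % a ^ x % x * Factor
a % a % a ^ x % x * x

[Expr [Expr [Expr [Expr [Term [Factor a]]] % [Term [Factor a]]] % [Term [Term [Factor a]] ^ [Factor x]]] % [Term [Term [Factor x]] * [Factor x]]]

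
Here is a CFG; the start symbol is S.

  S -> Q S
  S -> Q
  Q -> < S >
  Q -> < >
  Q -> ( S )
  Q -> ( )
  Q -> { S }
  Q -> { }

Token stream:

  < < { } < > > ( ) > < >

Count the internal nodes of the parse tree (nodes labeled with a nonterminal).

12

[S [Q < [S [Q < [S [Q { }] [S [Q < >]]] >] [S [Q ( )]]] >] [S [Q < >]]]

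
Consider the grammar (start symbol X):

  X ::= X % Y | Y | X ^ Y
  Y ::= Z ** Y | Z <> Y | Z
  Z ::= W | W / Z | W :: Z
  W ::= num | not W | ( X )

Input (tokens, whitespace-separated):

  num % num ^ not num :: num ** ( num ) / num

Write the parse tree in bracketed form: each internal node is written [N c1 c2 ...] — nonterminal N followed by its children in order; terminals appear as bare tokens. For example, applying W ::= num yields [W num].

[X [X [X [Y [Z [W num]]]] % [Y [Z [W num]]]] ^ [Y [Z [W not [W num]] :: [Z [W num]]] ** [Y [Z [W ( [X [Y [Z [W num]]]] )] / [Z [W num]]]]]]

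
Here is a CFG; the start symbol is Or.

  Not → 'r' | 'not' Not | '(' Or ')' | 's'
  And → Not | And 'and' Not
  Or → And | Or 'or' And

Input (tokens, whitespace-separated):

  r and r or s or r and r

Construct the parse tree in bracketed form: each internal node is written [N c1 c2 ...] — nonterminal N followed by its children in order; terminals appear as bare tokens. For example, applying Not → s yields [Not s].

Or
Or or And
Or or And or And
And or And or And
And and Not or And or And
Not and Not or And or And
r and Not or And or And
r and r or And or And
r and r or Not or And
r and r or s or And
r and r or s or And and Not
r and r or s or Not and Not
r and r or s or r and Not
r and r or s or r and r

[Or [Or [Or [And [And [Not r]] and [Not r]]] or [And [Not s]]] or [And [And [Not r]] and [Not r]]]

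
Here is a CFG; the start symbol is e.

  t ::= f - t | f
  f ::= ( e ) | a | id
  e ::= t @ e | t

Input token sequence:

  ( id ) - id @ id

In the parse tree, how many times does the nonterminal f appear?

4

[e [t [f ( [e [t [f id]]] )] - [t [f id]]] @ [e [t [f id]]]]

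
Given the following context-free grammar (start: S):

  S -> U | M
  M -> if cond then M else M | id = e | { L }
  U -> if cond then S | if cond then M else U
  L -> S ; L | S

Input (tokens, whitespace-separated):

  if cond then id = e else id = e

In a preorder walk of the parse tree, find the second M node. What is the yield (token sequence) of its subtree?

[S [M if cond then [M id = e] else [M id = e]]]

id = e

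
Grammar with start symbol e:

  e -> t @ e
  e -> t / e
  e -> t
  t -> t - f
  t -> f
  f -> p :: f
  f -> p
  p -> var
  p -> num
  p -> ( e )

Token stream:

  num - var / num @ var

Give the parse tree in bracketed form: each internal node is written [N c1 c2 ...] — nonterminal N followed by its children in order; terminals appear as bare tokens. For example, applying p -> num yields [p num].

e
t / e
t - f / e
f - f / e
p - f / e
num - f / e
num - p / e
num - var / e
num - var / t @ e
num - var / f @ e
num - var / p @ e
num - var / num @ e
num - var / num @ t
num - var / num @ f
num - var / num @ p
num - var / num @ var

[e [t [t [f [p num]]] - [f [p var]]] / [e [t [f [p num]]] @ [e [t [f [p var]]]]]]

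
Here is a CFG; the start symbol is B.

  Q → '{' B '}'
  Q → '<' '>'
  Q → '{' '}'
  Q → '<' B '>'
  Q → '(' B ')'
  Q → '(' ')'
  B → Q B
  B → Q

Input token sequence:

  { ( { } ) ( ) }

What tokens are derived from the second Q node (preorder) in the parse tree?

( { } )

[B [Q { [B [Q ( [B [Q { }]] )] [B [Q ( )]]] }]]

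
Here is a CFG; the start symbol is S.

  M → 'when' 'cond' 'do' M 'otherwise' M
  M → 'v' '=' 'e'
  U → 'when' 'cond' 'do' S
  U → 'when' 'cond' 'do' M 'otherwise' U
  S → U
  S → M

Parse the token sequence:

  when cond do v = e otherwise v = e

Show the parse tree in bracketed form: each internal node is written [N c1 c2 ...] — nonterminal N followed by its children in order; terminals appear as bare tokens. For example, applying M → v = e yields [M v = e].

S
M
when cond do M otherwise M
when cond do v = e otherwise M
when cond do v = e otherwise v = e

[S [M when cond do [M v = e] otherwise [M v = e]]]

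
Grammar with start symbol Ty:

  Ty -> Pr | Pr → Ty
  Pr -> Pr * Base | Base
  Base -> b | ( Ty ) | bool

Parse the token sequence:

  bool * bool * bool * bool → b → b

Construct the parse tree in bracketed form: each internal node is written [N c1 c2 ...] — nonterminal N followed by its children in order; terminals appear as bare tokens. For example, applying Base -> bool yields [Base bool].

Ty
Pr → Ty
Pr * Base → Ty
Pr * Base * Base → Ty
Pr * Base * Base * Base → Ty
Base * Base * Base * Base → Ty
bool * Base * Base * Base → Ty
bool * bool * Base * Base → Ty
bool * bool * bool * Base → Ty
bool * bool * bool * bool → Ty
bool * bool * bool * bool → Pr → Ty
bool * bool * bool * bool → Base → Ty
bool * bool * bool * bool → b → Ty
bool * bool * bool * bool → b → Pr
bool * bool * bool * bool → b → Base
bool * bool * bool * bool → b → b

[Ty [Pr [Pr [Pr [Pr [Base bool]] * [Base bool]] * [Base bool]] * [Base bool]] → [Ty [Pr [Base b]] → [Ty [Pr [Base b]]]]]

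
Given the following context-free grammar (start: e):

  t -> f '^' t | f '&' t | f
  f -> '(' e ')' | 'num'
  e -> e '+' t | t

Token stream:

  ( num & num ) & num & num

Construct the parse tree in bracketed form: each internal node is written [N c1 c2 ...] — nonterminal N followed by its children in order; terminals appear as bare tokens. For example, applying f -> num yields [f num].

e
t
f & t
( e ) & t
( t ) & t
( f & t ) & t
( num & t ) & t
( num & f ) & t
( num & num ) & t
( num & num ) & f & t
( num & num ) & num & t
( num & num ) & num & f
( num & num ) & num & num

[e [t [f ( [e [t [f num] & [t [f num]]]] )] & [t [f num] & [t [f num]]]]]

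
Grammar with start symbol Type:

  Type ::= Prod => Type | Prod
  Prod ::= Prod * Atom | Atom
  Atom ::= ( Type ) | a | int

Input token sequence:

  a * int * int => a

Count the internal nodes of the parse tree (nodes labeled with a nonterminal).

[Type [Prod [Prod [Prod [Atom a]] * [Atom int]] * [Atom int]] => [Type [Prod [Atom a]]]]

10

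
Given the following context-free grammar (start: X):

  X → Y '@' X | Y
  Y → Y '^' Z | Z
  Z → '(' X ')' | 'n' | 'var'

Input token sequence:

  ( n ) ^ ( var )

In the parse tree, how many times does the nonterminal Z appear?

4

[X [Y [Y [Z ( [X [Y [Z n]]] )]] ^ [Z ( [X [Y [Z var]]] )]]]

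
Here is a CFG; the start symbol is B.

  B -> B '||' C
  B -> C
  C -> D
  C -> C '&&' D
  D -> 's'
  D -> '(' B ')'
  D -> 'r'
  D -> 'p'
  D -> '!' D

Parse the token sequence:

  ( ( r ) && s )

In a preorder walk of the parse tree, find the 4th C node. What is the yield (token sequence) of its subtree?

r

[B [C [D ( [B [C [C [D ( [B [C [D r]]] )]] && [D s]]] )]]]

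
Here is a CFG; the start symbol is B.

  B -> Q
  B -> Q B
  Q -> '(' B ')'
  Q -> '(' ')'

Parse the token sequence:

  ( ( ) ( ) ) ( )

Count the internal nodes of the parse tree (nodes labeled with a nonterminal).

8

[B [Q ( [B [Q ( )] [B [Q ( )]]] )] [B [Q ( )]]]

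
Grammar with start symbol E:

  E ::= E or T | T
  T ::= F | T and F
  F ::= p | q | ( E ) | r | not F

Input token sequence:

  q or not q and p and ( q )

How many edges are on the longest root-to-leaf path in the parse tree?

6

[E [E [T [F q]]] or [T [T [T [F not [F q]]] and [F p]] and [F ( [E [T [F q]]] )]]]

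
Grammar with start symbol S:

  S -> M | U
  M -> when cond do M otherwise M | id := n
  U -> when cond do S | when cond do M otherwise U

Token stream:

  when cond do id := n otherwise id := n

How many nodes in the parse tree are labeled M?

[S [M when cond do [M id := n] otherwise [M id := n]]]

3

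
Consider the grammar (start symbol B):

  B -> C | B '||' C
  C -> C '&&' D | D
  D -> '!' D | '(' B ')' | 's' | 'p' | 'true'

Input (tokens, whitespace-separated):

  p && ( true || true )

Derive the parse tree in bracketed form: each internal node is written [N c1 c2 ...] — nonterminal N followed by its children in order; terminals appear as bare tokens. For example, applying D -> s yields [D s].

[B [C [C [D p]] && [D ( [B [B [C [D true]]] || [C [D true]]] )]]]

B
C
C && D
D && D
p && D
p && ( B )
p && ( B || C )
p && ( C || C )
p && ( D || C )
p && ( true || C )
p && ( true || D )
p && ( true || true )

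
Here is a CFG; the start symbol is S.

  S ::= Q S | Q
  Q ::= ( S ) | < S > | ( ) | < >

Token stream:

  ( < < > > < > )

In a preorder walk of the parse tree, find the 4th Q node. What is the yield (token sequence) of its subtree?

[S [Q ( [S [Q < [S [Q < >]] >] [S [Q < >]]] )]]

< >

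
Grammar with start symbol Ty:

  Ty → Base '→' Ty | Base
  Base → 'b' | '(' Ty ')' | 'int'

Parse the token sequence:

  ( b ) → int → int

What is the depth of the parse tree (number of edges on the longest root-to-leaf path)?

4

[Ty [Base ( [Ty [Base b]] )] → [Ty [Base int] → [Ty [Base int]]]]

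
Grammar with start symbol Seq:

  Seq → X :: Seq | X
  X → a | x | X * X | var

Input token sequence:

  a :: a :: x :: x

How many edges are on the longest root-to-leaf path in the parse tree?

[Seq [X a] :: [Seq [X a] :: [Seq [X x] :: [Seq [X x]]]]]

5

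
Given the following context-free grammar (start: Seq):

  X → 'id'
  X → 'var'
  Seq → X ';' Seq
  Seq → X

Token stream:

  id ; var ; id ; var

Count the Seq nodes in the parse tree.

[Seq [X id] ; [Seq [X var] ; [Seq [X id] ; [Seq [X var]]]]]

4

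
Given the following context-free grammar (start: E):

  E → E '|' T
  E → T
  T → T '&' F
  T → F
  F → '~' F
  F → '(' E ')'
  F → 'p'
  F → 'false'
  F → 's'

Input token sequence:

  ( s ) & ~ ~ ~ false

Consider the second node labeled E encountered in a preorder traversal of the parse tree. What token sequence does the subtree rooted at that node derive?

s

[E [T [T [F ( [E [T [F s]]] )]] & [F ~ [F ~ [F ~ [F false]]]]]]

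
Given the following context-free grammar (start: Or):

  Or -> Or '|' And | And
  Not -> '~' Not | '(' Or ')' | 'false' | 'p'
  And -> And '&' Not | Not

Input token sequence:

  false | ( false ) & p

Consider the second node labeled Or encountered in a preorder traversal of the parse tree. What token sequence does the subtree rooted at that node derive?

false

[Or [Or [And [Not false]]] | [And [And [Not ( [Or [And [Not false]]] )]] & [Not p]]]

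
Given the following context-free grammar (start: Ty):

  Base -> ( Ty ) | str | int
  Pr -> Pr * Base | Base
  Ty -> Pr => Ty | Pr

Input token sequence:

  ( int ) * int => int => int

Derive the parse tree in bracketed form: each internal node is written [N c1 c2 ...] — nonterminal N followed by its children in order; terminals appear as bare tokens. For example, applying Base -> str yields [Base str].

Ty
Pr => Ty
Pr * Base => Ty
Base * Base => Ty
( Ty ) * Base => Ty
( Pr ) * Base => Ty
( Base ) * Base => Ty
( int ) * Base => Ty
( int ) * int => Ty
( int ) * int => Pr => Ty
( int ) * int => Base => Ty
( int ) * int => int => Ty
( int ) * int => int => Pr
( int ) * int => int => Base
( int ) * int => int => int

[Ty [Pr [Pr [Base ( [Ty [Pr [Base int]]] )]] * [Base int]] => [Ty [Pr [Base int]] => [Ty [Pr [Base int]]]]]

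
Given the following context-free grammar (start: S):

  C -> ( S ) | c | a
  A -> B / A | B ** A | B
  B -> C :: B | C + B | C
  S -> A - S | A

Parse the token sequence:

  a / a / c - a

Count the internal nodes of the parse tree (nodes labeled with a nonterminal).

[S [A [B [C a]] / [A [B [C a]] / [A [B [C c]]]]] - [S [A [B [C a]]]]]

14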